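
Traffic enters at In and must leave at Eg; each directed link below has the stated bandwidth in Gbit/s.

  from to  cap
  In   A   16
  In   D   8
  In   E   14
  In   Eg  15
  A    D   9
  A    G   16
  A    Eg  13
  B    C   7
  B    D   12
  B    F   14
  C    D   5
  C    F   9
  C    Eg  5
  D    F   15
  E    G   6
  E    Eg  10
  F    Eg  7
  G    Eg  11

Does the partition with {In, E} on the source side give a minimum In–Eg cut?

No — its capacity is 55, but the minimum cut has capacity 52.

Given cut capacity: 16 + 8 + 15 + 6 + 10 = 55.
Augment In→Eg: bottleneck 15, flow now 15.
Augment In→A→Eg: bottleneck 13, flow now 28.
Augment In→E→Eg: bottleneck 10, flow now 38.
Augment In→A→G→Eg: bottleneck 3, flow now 41.
Augment In→D→F→Eg: bottleneck 7, flow now 48.
Augment In→E→G→Eg: bottleneck 4, flow now 52.
No augmenting path remains; maximum flow = 52.
In the residual graph, reachable from In: {In, D, F}.
Min-cut edges: In→A (16), In→E (14), In→Eg (15), F→Eg (7); capacity 16 + 14 + 15 + 7 = 52.
Cut capacity 55 exceeds the max flow 52, so it is not minimum.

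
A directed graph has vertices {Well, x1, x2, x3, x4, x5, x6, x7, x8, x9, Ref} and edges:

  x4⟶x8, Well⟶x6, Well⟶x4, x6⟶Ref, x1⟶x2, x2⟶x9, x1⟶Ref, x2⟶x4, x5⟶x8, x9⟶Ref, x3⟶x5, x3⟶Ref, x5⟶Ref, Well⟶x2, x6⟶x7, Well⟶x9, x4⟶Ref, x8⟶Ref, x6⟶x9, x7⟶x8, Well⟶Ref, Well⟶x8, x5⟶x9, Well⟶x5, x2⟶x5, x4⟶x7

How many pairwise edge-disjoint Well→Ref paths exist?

Assign every edge capacity 1; by Menger, the answer equals the max flow.
Path Well→Ref (+1); total 1.
Path Well→x4→Ref (+1); total 2.
Path Well→x5→Ref (+1); total 3.
Path Well→x6→Ref (+1); total 4.
Path Well→x8→Ref (+1); total 5.
Path Well→x9→Ref (+1); total 6.
No residual Well→Ref path; max flow = 6.
Certifying cut of size 6: {Well→Ref, Well→x6, x4→Ref, x5→Ref, x8→Ref, x9→Ref}.

6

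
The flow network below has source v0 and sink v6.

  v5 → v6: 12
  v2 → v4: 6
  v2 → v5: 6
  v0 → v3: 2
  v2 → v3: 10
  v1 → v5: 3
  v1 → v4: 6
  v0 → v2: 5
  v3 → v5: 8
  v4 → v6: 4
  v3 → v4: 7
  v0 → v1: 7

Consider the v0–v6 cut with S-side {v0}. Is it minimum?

Yes — it is a minimum cut (capacity 14).

Given cut capacity: 7 + 5 + 2 = 14.
Augment v0→v1→v4→v6: bottleneck 4, flow now 4.
Augment v0→v1→v5→v6: bottleneck 3, flow now 7.
Augment v0→v2→v5→v6: bottleneck 5, flow now 12.
Augment v0→v3→v5→v6: bottleneck 2, flow now 14.
No augmenting path remains; maximum flow = 14.
Cut capacity 14 equals the max flow, so it is a minimum cut.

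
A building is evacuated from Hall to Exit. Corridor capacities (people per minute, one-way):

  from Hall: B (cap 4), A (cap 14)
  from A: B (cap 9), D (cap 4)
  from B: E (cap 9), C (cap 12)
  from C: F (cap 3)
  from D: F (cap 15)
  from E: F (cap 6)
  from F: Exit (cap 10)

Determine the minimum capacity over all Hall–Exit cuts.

10

Augment Hall→A→D→F→Exit: bottleneck 4, flow now 4.
Augment Hall→B→C→F→Exit: bottleneck 3, flow now 7.
Augment Hall→B→E→F→Exit: bottleneck 1, flow now 8.
Augment Hall→A→B→E→F→Exit: bottleneck 2, flow now 10.
No augmenting path remains; maximum flow = 10.
By max-flow min-cut, the minimum cut capacity equals the max flow.
In the residual graph, reachable from Hall: {Hall, A, B, C, D, E, F}.
Min-cut edges: F→Exit (10); capacity 10 = 10.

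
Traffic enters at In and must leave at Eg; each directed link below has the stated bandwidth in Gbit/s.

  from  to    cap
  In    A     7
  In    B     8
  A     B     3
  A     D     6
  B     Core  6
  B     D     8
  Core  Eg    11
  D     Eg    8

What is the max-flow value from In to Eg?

14

Augment In→A→D→Eg: bottleneck 6, flow now 6.
Augment In→B→Core→Eg: bottleneck 6, flow now 12.
Augment In→B→D→Eg: bottleneck 2, flow now 14.
No augmenting path remains; maximum flow = 14.
In the residual graph, reachable from In: {In, A, B, D}.
Min-cut edges: B→Core (6), D→Eg (8); capacity 6 + 8 = 14.
This cut is saturated, so no flow can exceed 14.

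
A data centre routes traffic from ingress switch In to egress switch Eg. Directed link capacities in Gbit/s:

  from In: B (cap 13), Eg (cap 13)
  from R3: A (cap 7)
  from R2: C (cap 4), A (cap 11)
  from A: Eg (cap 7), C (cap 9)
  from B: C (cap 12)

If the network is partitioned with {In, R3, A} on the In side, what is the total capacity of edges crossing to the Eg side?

Edges leaving {In, R3, A}: In→B (13), In→Eg (13), A→C (9), A→Eg (7).
Cut capacity = 13 + 13 + 9 + 7 = 42.

42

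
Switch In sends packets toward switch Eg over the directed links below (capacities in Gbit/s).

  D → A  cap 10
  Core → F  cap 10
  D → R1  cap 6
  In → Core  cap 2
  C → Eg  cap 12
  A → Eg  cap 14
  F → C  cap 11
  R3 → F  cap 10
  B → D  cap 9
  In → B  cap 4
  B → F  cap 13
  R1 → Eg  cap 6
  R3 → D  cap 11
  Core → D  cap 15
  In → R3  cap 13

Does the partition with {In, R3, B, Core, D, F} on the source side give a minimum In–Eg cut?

No — its capacity is 27, but the minimum cut has capacity 19.

Given cut capacity: 6 + 10 + 11 = 27.
Augment In→R3→D→R1→Eg: bottleneck 6, flow now 6.
Augment In→R3→D→A→Eg: bottleneck 5, flow now 11.
Augment In→R3→F→C→Eg: bottleneck 2, flow now 13.
Augment In→B→D→A→Eg: bottleneck 4, flow now 17.
Augment In→Core→D→A→Eg: bottleneck 1, flow now 18.
Augment In→Core→F→C→Eg: bottleneck 1, flow now 19.
No augmenting path remains; maximum flow = 19.
In the residual graph, reachable from In: {In}.
Min-cut edges: In→R3 (13), In→B (4), In→Core (2); capacity 13 + 4 + 2 = 19.
Cut capacity 27 exceeds the max flow 19, so it is not minimum.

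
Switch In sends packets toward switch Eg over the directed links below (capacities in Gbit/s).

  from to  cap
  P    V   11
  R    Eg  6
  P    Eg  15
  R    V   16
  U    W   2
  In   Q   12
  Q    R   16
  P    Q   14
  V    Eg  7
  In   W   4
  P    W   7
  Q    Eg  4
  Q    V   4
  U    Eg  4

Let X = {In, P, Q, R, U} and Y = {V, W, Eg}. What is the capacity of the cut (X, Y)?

73

Edges leaving {In, P, Q, R, U}: In→W (4), P→V (11), P→W (7), P→Eg (15), Q→V (4), Q→Eg (4), R→V (16), R→Eg (6), U→W (2), U→Eg (4).
Cut capacity = 4 + 11 + 7 + 15 + 4 + 4 + 16 + 6 + 2 + 4 = 73.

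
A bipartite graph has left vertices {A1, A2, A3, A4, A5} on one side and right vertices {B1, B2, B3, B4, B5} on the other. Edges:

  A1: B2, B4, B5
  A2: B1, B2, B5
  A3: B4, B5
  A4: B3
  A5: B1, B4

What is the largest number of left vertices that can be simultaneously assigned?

5

Unit-capacity flow: source→left, listed edges, right→sink; max matching = max flow.
Augmenting path A1→B2 (+1); matched 1.
Augmenting path A2→B1 (+1); matched 2.
Augmenting path A3→B4 (+1); matched 3.
Augmenting path A4→B3 (+1); matched 4.
Augmenting path A5→B1→A2→B5 (+1); matched 5.
No augmenting path remains; maximum matching = 5.
König certificate: {A1, A2, A3, A4, A5} is a vertex cover of size 5 (every listed pair touches it), so no matching can be larger.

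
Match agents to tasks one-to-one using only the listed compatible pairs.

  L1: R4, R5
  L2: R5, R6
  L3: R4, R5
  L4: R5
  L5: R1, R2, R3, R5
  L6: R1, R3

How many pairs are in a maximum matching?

5

Unit-capacity flow: source→left, listed edges, right→sink; max matching = max flow.
Augmenting path L1→R4 (+1); matched 1.
Augmenting path L2→R5 (+1); matched 2.
Augmenting path L5→R1 (+1); matched 3.
Augmenting path L6→R3 (+1); matched 4.
Augmenting path L3→R5→L2→R6 (+1); matched 5.
No augmenting path remains; maximum matching = 5.
König certificate: {L2, L5, L6, R4, R5} is a vertex cover of size 5 (every listed pair touches it), so no matching can be larger.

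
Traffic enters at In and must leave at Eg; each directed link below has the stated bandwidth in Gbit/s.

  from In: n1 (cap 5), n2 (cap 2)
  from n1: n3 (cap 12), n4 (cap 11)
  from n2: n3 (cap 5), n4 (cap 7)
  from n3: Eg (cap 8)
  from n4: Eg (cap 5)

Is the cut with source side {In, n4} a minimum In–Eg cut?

No — its capacity is 12, but the minimum cut has capacity 7.

Given cut capacity: 5 + 2 + 5 = 12.
Augment In→n1→n3→Eg: bottleneck 5, flow now 5.
Augment In→n2→n3→Eg: bottleneck 2, flow now 7.
No augmenting path remains; maximum flow = 7.
In the residual graph, reachable from In: {In}.
Min-cut edges: In→n1 (5), In→n2 (2); capacity 5 + 2 = 7.
Cut capacity 12 exceeds the max flow 7, so it is not minimum.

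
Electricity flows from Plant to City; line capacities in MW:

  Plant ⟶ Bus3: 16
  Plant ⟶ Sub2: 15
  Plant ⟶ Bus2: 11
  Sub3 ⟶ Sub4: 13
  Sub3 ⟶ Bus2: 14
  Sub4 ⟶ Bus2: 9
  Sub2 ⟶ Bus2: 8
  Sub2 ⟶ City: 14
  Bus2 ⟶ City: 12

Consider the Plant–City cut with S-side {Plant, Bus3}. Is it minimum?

Yes — it is a minimum cut (capacity 26).

Given cut capacity: 15 + 11 = 26.
Augment Plant→Sub2→City: bottleneck 14, flow now 14.
Augment Plant→Bus2→City: bottleneck 11, flow now 25.
Augment Plant→Sub2→Bus2→City: bottleneck 1, flow now 26.
No augmenting path remains; maximum flow = 26.
Cut capacity 26 equals the max flow, so it is a minimum cut.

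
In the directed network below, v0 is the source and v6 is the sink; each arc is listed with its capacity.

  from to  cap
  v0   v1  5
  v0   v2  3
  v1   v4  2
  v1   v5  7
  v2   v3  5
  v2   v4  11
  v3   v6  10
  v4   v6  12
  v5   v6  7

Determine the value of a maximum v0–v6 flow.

8

Augment v0→v1→v4→v6: bottleneck 2, flow now 2.
Augment v0→v1→v5→v6: bottleneck 3, flow now 5.
Augment v0→v2→v3→v6: bottleneck 3, flow now 8.
No augmenting path remains; maximum flow = 8.
In the residual graph, reachable from v0: {v0}.
Min-cut edges: v0→v1 (5), v0→v2 (3); capacity 5 + 3 = 8.
This cut is saturated, so no flow can exceed 8.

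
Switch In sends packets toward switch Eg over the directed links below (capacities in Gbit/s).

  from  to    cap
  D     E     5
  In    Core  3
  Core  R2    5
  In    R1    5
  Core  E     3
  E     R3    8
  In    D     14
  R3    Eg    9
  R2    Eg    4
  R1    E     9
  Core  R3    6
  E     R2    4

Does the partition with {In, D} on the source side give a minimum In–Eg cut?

Yes — it is a minimum cut (capacity 13).

Given cut capacity: 3 + 5 + 5 = 13.
Augment In→Core→R3→Eg: bottleneck 3, flow now 3.
Augment In→R1→E→R3→Eg: bottleneck 5, flow now 8.
Augment In→D→E→R3→Eg: bottleneck 1, flow now 9.
Augment In→D→E→R2→Eg: bottleneck 4, flow now 13.
No augmenting path remains; maximum flow = 13.
Cut capacity 13 equals the max flow, so it is a minimum cut.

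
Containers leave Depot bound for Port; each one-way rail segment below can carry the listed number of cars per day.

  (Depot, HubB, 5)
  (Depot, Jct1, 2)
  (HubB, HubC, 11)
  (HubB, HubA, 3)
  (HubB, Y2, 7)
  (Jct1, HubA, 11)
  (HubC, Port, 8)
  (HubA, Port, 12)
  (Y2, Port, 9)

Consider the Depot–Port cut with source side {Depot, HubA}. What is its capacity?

19

Edges leaving {Depot, HubA}: Depot→HubB (5), Depot→Jct1 (2), HubA→Port (12).
Cut capacity = 5 + 2 + 12 = 19.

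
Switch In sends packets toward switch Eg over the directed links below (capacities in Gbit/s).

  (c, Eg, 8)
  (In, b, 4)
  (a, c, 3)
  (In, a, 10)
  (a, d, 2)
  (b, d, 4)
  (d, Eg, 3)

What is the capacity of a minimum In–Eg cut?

6

Augment In→a→c→Eg: bottleneck 3, flow now 3.
Augment In→a→d→Eg: bottleneck 2, flow now 5.
Augment In→b→d→Eg: bottleneck 1, flow now 6.
No augmenting path remains; maximum flow = 6.
By max-flow min-cut, the minimum cut capacity equals the max flow.
In the residual graph, reachable from In: {In, a, b, d}.
Min-cut edges: a→c (3), d→Eg (3); capacity 3 + 3 = 6.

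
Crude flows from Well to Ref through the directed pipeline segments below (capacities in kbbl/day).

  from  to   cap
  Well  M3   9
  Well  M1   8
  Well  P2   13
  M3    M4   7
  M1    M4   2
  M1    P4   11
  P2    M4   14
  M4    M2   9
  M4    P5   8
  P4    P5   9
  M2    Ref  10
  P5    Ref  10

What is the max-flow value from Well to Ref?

Augment Well→M3→M4→M2→Ref: bottleneck 7, flow now 7.
Augment Well→M1→M4→M2→Ref: bottleneck 2, flow now 9.
Augment Well→M1→P4→P5→Ref: bottleneck 6, flow now 15.
Augment Well→P2→M4→P5→Ref: bottleneck 4, flow now 19.
No augmenting path remains; maximum flow = 19.
In the residual graph, reachable from Well: {Well, M3, M1, P2, M4, P4, P5}.
Min-cut edges: M4→M2 (9), P5→Ref (10); capacity 9 + 10 = 19.
This cut is saturated, so no flow can exceed 19.

19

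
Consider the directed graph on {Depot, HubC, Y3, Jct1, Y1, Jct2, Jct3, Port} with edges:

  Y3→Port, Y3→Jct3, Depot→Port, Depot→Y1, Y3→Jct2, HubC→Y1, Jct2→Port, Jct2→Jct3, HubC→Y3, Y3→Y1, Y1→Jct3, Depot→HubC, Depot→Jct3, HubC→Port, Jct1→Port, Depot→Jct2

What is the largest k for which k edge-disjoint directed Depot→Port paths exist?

3

Assign every edge capacity 1; by Menger, the answer equals the max flow.
Path Depot→Port (+1); total 1.
Path Depot→HubC→Port (+1); total 2.
Path Depot→Jct2→Port (+1); total 3.
No residual Depot→Port path; max flow = 3.
Certifying cut of size 3: {Depot→HubC, Depot→Jct2, Depot→Port}.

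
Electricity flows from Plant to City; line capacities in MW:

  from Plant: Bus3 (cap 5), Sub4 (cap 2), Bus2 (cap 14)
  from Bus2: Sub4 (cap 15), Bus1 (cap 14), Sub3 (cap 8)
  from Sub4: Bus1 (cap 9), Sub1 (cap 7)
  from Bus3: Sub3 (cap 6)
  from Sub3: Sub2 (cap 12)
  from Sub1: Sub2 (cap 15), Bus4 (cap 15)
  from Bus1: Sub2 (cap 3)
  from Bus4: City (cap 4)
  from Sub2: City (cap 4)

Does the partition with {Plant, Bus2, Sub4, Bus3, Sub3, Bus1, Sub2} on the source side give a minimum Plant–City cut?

Given cut capacity: 7 + 4 = 11.
Augment Plant→Bus2→Sub3→Sub2→City: bottleneck 4, flow now 4.
Augment Plant→Sub4→Sub1→Bus4→City: bottleneck 2, flow now 6.
Augment Plant→Bus2→Sub4→Sub1→Bus4→City: bottleneck 2, flow now 8.
No augmenting path remains; maximum flow = 8.
In the residual graph, reachable from Plant: {Plant, Bus2, Sub4, Bus3, Sub3, Sub1, Bus1, Bus4, Sub2}.
Min-cut edges: Bus4→City (4), Sub2→City (4); capacity 4 + 4 = 8.
Cut capacity 11 exceeds the max flow 8, so it is not minimum.

No — its capacity is 11, but the minimum cut has capacity 8.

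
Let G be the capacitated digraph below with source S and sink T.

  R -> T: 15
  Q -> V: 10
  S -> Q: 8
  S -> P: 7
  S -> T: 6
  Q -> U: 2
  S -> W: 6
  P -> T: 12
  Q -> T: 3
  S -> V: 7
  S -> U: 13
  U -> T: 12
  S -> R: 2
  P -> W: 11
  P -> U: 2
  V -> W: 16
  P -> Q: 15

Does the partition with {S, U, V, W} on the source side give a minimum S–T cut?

No — its capacity is 35, but the minimum cut has capacity 30.

Given cut capacity: 7 + 8 + 2 + 6 + 12 = 35.
Augment S→T: bottleneck 6, flow now 6.
Augment S→P→T: bottleneck 7, flow now 13.
Augment S→Q→T: bottleneck 3, flow now 16.
Augment S→R→T: bottleneck 2, flow now 18.
Augment S→U→T: bottleneck 12, flow now 30.
No augmenting path remains; maximum flow = 30.
In the residual graph, reachable from S: {S, Q, U, V, W}.
Min-cut edges: S→P (7), S→R (2), S→T (6), Q→T (3), U→T (12); capacity 7 + 2 + 6 + 3 + 12 = 30.
Cut capacity 35 exceeds the max flow 30, so it is not minimum.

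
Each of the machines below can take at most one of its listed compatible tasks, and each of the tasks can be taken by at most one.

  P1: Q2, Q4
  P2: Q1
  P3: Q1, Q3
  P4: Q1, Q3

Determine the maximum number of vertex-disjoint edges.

Unit-capacity flow: source→left, listed edges, right→sink; max matching = max flow.
Augmenting path P1→Q2 (+1); matched 1.
Augmenting path P2→Q1 (+1); matched 2.
Augmenting path P3→Q3 (+1); matched 3.
No augmenting path remains; maximum matching = 3.
König certificate: {P1, Q1, Q3} is a vertex cover of size 3 (every listed pair touches it), so no matching can be larger.

3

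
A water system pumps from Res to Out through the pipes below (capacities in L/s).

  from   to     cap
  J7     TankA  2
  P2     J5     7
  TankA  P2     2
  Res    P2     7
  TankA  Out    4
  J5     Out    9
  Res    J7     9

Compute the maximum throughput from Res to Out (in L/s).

Augment Res→J7→TankA→Out: bottleneck 2, flow now 2.
Augment Res→P2→J5→Out: bottleneck 7, flow now 9.
No augmenting path remains; maximum flow = 9.
In the residual graph, reachable from Res: {Res, J7}.
Min-cut edges: Res→P2 (7), J7→TankA (2); capacity 7 + 2 = 9.
This cut is saturated, so no flow can exceed 9.

9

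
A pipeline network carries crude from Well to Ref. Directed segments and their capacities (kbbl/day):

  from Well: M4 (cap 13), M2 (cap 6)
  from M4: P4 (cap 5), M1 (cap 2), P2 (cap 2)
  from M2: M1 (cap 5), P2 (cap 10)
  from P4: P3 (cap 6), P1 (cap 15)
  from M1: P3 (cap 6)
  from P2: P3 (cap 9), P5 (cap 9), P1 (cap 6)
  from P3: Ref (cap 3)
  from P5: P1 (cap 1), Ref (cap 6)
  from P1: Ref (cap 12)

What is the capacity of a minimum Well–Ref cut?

Augment Well→M4→P4→P3→Ref: bottleneck 3, flow now 3.
Augment Well→M4→P4→P1→Ref: bottleneck 2, flow now 5.
Augment Well→M4→P2→P5→Ref: bottleneck 2, flow now 7.
Augment Well→M2→P2→P5→Ref: bottleneck 4, flow now 11.
Augment Well→M2→P2→P1→Ref: bottleneck 2, flow now 13.
Augment Well→M4→M1→P3→P4→P1→Ref: bottleneck 2, flow now 15. (uses reverse residual edge)
No augmenting path remains; maximum flow = 15.
By max-flow min-cut, the minimum cut capacity equals the max flow.
In the residual graph, reachable from Well: {Well, M4}.
Min-cut edges: Well→M2 (6), M4→P4 (5), M4→M1 (2), M4→P2 (2); capacity 6 + 5 + 2 + 2 = 15.

15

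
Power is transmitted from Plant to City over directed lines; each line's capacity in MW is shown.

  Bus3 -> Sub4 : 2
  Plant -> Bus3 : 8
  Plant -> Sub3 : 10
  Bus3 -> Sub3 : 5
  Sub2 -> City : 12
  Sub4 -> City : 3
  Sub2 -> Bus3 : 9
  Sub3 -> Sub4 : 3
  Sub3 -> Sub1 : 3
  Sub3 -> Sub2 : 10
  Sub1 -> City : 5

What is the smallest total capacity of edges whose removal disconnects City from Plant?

16

Augment Plant→Sub3→Sub1→City: bottleneck 3, flow now 3.
Augment Plant→Sub3→Sub2→City: bottleneck 7, flow now 10.
Augment Plant→Bus3→Sub4→City: bottleneck 2, flow now 12.
Augment Plant→Bus3→Sub3→Sub2→City: bottleneck 3, flow now 15.
Augment Plant→Bus3→Sub3→Sub4→City: bottleneck 1, flow now 16.
No augmenting path remains; maximum flow = 16.
By max-flow min-cut, the minimum cut capacity equals the max flow.
In the residual graph, reachable from Plant: {Plant, Sub3, Bus3, Sub4}.
Min-cut edges: Sub3→Sub1 (3), Sub3→Sub2 (10), Sub4→City (3); capacity 3 + 10 + 3 = 16.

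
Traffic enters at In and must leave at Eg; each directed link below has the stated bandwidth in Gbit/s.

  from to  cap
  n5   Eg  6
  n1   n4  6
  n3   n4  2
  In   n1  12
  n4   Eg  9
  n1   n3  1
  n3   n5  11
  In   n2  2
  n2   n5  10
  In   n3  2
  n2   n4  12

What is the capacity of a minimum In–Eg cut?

11

Augment In→n1→n4→Eg: bottleneck 6, flow now 6.
Augment In→n2→n4→Eg: bottleneck 2, flow now 8.
Augment In→n3→n4→Eg: bottleneck 1, flow now 9.
Augment In→n3→n5→Eg: bottleneck 1, flow now 10.
Augment In→n1→n3→n5→Eg: bottleneck 1, flow now 11.
No augmenting path remains; maximum flow = 11.
By max-flow min-cut, the minimum cut capacity equals the max flow.
In the residual graph, reachable from In: {In, n1}.
Min-cut edges: In→n2 (2), In→n3 (2), n1→n3 (1), n1→n4 (6); capacity 2 + 2 + 1 + 6 = 11.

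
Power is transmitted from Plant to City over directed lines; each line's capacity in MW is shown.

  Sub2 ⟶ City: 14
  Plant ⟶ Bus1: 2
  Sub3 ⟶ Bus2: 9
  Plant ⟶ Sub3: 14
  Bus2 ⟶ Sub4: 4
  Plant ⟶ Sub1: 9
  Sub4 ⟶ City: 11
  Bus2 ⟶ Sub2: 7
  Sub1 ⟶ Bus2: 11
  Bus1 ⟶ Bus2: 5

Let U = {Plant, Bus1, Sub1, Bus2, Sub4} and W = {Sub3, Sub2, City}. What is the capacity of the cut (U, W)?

32

Edges leaving {Plant, Bus1, Sub1, Bus2, Sub4}: Plant→Sub3 (14), Bus2→Sub2 (7), Sub4→City (11).
Cut capacity = 14 + 7 + 11 = 32.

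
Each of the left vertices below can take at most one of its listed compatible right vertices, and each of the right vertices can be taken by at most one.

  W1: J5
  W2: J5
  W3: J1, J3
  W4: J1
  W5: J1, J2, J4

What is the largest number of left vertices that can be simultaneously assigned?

Unit-capacity flow: source→left, listed edges, right→sink; max matching = max flow.
Augmenting path W1→J5 (+1); matched 1.
Augmenting path W3→J1 (+1); matched 2.
Augmenting path W5→J2 (+1); matched 3.
Augmenting path W4→J1→W3→J3 (+1); matched 4.
No augmenting path remains; maximum matching = 4.
König certificate: {W3, W4, W5, J5} is a vertex cover of size 4 (every listed pair touches it), so no matching can be larger.

4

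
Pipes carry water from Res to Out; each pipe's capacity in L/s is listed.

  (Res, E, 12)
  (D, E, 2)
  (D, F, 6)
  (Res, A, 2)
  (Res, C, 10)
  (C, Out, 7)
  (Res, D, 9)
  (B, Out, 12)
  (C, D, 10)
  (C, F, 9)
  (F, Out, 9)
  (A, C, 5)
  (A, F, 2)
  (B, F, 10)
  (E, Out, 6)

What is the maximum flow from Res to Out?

22

Augment Res→C→Out: bottleneck 7, flow now 7.
Augment Res→E→Out: bottleneck 6, flow now 13.
Augment Res→A→F→Out: bottleneck 2, flow now 15.
Augment Res→C→F→Out: bottleneck 3, flow now 18.
Augment Res→D→F→Out: bottleneck 4, flow now 22.
No augmenting path remains; maximum flow = 22.
In the residual graph, reachable from Res: {Res, A, C, D, E, F}.
Min-cut edges: C→Out (7), E→Out (6), F→Out (9); capacity 7 + 6 + 9 = 22.
This cut is saturated, so no flow can exceed 22.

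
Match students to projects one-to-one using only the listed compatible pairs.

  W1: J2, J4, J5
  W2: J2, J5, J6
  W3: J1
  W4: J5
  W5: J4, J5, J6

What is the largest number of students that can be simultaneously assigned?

Unit-capacity flow: source→left, listed edges, right→sink; max matching = max flow.
Augmenting path W1→J2 (+1); matched 1.
Augmenting path W2→J5 (+1); matched 2.
Augmenting path W3→J1 (+1); matched 3.
Augmenting path W5→J4 (+1); matched 4.
Augmenting path W4→J5→W2→J6 (+1); matched 5.
No augmenting path remains; maximum matching = 5.
König certificate: {W1, W2, W3, W4, W5} is a vertex cover of size 5 (every listed pair touches it), so no matching can be larger.

5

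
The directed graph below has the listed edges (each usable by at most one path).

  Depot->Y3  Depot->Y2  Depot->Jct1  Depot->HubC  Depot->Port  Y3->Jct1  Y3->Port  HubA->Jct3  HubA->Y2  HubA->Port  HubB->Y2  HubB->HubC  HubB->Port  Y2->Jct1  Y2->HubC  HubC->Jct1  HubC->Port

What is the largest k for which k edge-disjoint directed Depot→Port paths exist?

3

Assign every edge capacity 1; by Menger, the answer equals the max flow.
Path Depot→Port (+1); total 1.
Path Depot→Y3→Port (+1); total 2.
Path Depot→HubC→Port (+1); total 3.
No residual Depot→Port path; max flow = 3.
Certifying cut of size 3: {Depot→Port, Depot→Y3, HubC→Port}.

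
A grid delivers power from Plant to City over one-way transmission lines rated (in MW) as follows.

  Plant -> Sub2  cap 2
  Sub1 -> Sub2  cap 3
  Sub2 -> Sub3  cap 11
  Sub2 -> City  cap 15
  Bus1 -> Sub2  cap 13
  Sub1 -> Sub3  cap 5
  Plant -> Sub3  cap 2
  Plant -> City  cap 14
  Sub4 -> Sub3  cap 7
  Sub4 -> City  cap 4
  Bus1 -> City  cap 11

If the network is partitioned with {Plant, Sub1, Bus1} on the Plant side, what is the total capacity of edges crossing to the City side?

50

Edges leaving {Plant, Sub1, Bus1}: Plant→Sub2 (2), Plant→Sub3 (2), Plant→City (14), Sub1→Sub2 (3), Sub1→Sub3 (5), Bus1→Sub2 (13), Bus1→City (11).
Cut capacity = 2 + 2 + 14 + 3 + 5 + 13 + 11 = 50.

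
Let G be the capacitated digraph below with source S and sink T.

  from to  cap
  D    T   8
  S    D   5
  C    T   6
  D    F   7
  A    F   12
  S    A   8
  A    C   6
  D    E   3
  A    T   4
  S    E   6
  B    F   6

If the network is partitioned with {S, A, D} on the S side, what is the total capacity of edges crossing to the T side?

Edges leaving {S, A, D}: S→E (6), A→C (6), A→F (12), A→T (4), D→E (3), D→F (7), D→T (8).
Cut capacity = 6 + 6 + 12 + 4 + 3 + 7 + 8 = 46.

46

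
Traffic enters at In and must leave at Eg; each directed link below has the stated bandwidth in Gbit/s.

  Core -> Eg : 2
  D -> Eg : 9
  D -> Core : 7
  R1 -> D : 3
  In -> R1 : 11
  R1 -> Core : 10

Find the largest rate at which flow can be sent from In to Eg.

Augment In→R1→Core→Eg: bottleneck 2, flow now 2.
Augment In→R1→D→Eg: bottleneck 3, flow now 5.
No augmenting path remains; maximum flow = 5.
In the residual graph, reachable from In: {In, R1, Core}.
Min-cut edges: R1→D (3), Core→Eg (2); capacity 3 + 2 = 5.
This cut is saturated, so no flow can exceed 5.

5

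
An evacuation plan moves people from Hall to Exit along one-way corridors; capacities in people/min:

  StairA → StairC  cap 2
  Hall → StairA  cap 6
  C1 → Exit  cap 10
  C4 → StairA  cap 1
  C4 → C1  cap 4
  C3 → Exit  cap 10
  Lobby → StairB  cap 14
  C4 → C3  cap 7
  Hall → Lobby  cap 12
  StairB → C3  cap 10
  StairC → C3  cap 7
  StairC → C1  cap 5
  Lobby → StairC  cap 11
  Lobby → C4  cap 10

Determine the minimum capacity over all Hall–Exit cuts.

Augment Hall→StairA→StairC→C3→Exit: bottleneck 2, flow now 2.
Augment Hall→Lobby→C4→C3→Exit: bottleneck 7, flow now 9.
Augment Hall→Lobby→C4→C1→Exit: bottleneck 3, flow now 12.
Augment Hall→Lobby→StairC→C3→Exit: bottleneck 1, flow now 13.
Augment Hall→Lobby→StairC→C1→Exit: bottleneck 1, flow now 14.
No augmenting path remains; maximum flow = 14.
By max-flow min-cut, the minimum cut capacity equals the max flow.
In the residual graph, reachable from Hall: {Hall, StairA}.
Min-cut edges: Hall→Lobby (12), StairA→StairC (2); capacity 12 + 2 = 14.

14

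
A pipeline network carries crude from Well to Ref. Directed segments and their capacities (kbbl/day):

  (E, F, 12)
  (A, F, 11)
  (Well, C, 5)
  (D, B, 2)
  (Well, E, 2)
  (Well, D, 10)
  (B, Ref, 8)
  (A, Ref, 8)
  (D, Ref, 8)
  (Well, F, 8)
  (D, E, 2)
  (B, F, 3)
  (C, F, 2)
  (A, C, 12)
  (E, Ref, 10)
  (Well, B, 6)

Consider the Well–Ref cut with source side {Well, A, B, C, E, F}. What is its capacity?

36

Edges leaving {Well, A, B, C, E, F}: Well→D (10), A→Ref (8), B→Ref (8), E→Ref (10).
Cut capacity = 10 + 8 + 8 + 10 = 36.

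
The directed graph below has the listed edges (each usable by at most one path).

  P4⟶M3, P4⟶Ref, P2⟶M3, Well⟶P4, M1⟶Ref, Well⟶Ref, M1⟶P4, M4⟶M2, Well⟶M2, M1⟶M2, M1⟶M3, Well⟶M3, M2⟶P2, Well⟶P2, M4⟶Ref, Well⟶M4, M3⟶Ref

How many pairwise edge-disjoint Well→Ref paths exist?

4

Assign every edge capacity 1; by Menger, the answer equals the max flow.
Path Well→Ref (+1); total 1.
Path Well→M4→Ref (+1); total 2.
Path Well→P4→Ref (+1); total 3.
Path Well→M3→Ref (+1); total 4.
No residual Well→Ref path; max flow = 4.
Certifying cut of size 4: {M3→Ref, Well→M4, Well→P4, Well→Ref}.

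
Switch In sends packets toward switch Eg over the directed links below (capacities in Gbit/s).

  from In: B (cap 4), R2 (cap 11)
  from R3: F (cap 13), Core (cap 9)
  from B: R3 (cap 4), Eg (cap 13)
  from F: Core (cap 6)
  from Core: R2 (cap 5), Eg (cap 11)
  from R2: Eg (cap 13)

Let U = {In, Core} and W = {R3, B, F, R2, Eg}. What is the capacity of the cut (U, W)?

31

Edges leaving {In, Core}: In→B (4), In→R2 (11), Core→R2 (5), Core→Eg (11).
Cut capacity = 4 + 11 + 5 + 11 = 31.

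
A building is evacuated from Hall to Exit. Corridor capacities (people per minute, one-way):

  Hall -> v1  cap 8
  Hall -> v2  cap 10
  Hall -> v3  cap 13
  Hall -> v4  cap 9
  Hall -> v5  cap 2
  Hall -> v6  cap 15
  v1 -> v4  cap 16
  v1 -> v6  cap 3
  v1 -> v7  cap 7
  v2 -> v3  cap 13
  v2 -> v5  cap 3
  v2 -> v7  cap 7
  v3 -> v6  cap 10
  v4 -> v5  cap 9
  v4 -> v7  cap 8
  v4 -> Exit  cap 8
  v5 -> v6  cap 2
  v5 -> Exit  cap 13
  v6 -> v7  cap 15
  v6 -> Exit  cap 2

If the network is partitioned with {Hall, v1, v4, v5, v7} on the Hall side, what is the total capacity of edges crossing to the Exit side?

64

Edges leaving {Hall, v1, v4, v5, v7}: Hall→v2 (10), Hall→v3 (13), Hall→v6 (15), v1→v6 (3), v4→Exit (8), v5→v6 (2), v5→Exit (13).
Cut capacity = 10 + 13 + 15 + 3 + 8 + 2 + 13 = 64.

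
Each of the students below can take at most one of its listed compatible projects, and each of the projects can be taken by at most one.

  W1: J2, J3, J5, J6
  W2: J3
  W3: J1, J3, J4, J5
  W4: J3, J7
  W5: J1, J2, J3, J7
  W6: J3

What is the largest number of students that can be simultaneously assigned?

Unit-capacity flow: source→left, listed edges, right→sink; max matching = max flow.
Augmenting path W1→J2 (+1); matched 1.
Augmenting path W2→J3 (+1); matched 2.
Augmenting path W3→J1 (+1); matched 3.
Augmenting path W4→J7 (+1); matched 4.
Augmenting path W5→J1→W3→J4 (+1); matched 5.
No augmenting path remains; maximum matching = 5.
König certificate: {W1, W3, W4, W5, J3} is a vertex cover of size 5 (every listed pair touches it), so no matching can be larger.

5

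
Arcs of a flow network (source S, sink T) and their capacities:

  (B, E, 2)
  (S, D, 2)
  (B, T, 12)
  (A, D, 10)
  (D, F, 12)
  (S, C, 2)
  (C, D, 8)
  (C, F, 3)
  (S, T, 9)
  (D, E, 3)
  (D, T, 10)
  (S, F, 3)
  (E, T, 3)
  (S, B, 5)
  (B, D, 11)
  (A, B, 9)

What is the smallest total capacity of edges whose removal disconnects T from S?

18

Augment S→T: bottleneck 9, flow now 9.
Augment S→B→T: bottleneck 5, flow now 14.
Augment S→D→T: bottleneck 2, flow now 16.
Augment S→C→D→T: bottleneck 2, flow now 18.
No augmenting path remains; maximum flow = 18.
By max-flow min-cut, the minimum cut capacity equals the max flow.
In the residual graph, reachable from S: {S, F}.
Min-cut edges: S→B (5), S→C (2), S→D (2), S→T (9); capacity 5 + 2 + 2 + 9 = 18.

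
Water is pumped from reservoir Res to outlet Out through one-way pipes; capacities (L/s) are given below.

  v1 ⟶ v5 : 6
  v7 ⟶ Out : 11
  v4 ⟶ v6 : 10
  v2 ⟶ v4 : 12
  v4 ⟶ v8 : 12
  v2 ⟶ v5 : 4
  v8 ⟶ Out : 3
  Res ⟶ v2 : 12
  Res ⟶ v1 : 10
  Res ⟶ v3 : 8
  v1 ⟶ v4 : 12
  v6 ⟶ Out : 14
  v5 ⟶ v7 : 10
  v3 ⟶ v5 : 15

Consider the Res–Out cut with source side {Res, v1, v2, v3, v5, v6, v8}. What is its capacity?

Edges leaving {Res, v1, v2, v3, v5, v6, v8}: v1→v4 (12), v2→v4 (12), v5→v7 (10), v6→Out (14), v8→Out (3).
Cut capacity = 12 + 12 + 10 + 14 + 3 = 51.

51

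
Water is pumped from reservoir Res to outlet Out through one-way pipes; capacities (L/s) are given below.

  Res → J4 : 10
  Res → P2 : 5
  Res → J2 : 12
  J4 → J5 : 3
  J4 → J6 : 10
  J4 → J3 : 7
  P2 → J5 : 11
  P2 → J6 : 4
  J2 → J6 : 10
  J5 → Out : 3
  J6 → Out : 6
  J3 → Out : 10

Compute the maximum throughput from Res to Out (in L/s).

Augment Res→J4→J5→Out: bottleneck 3, flow now 3.
Augment Res→J4→J6→Out: bottleneck 6, flow now 9.
Augment Res→J4→J3→Out: bottleneck 1, flow now 10.
Augment Res→P2→J5→J4→J3→Out: bottleneck 3, flow now 13. (uses reverse residual edge)
Augment Res→P2→J6→J4→J3→Out: bottleneck 2, flow now 15. (uses reverse residual edge)
Augment Res→J2→J6→J4→J3→Out: bottleneck 1, flow now 16. (uses reverse residual edge)
No augmenting path remains; maximum flow = 16.
In the residual graph, reachable from Res: {Res, J4, P2, J2, J5, J6}.
Min-cut edges: J4→J3 (7), J5→Out (3), J6→Out (6); capacity 7 + 3 + 6 = 16.
This cut is saturated, so no flow can exceed 16.

16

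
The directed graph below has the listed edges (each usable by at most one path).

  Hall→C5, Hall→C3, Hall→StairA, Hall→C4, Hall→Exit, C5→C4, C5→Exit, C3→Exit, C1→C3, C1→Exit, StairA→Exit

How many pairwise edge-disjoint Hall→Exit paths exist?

Assign every edge capacity 1; by Menger, the answer equals the max flow.
Path Hall→Exit (+1); total 1.
Path Hall→C5→Exit (+1); total 2.
Path Hall→C3→Exit (+1); total 3.
Path Hall→StairA→Exit (+1); total 4.
No residual Hall→Exit path; max flow = 4.
Certifying cut of size 4: {Hall→C3, Hall→C5, Hall→Exit, Hall→StairA}.

4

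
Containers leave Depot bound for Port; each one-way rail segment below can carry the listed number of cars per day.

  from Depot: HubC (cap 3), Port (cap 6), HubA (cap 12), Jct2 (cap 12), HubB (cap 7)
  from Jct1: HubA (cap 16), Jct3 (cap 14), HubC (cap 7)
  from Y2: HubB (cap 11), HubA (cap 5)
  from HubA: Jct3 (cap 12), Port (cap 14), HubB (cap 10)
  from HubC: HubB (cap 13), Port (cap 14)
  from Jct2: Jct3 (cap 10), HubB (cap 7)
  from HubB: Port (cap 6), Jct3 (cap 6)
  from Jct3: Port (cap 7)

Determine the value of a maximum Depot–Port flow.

Augment Depot→Port: bottleneck 6, flow now 6.
Augment Depot→HubA→Port: bottleneck 12, flow now 18.
Augment Depot→HubC→Port: bottleneck 3, flow now 21.
Augment Depot→HubB→Port: bottleneck 6, flow now 27.
Augment Depot→Jct2→Jct3→Port: bottleneck 7, flow now 34.
No augmenting path remains; maximum flow = 34.
In the residual graph, reachable from Depot: {Depot, Jct2, HubB, Jct3}.
Min-cut edges: Depot→HubA (12), Depot→HubC (3), Depot→Port (6), HubB→Port (6), Jct3→Port (7); capacity 12 + 3 + 6 + 6 + 7 = 34.
This cut is saturated, so no flow can exceed 34.

34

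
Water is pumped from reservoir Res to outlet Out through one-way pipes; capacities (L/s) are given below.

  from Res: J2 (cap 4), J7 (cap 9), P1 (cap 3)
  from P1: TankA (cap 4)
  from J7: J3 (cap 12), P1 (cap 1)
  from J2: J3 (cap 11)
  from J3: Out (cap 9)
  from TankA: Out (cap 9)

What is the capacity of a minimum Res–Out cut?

Augment Res→P1→TankA→Out: bottleneck 3, flow now 3.
Augment Res→J7→J3→Out: bottleneck 9, flow now 12.
Augment Res→J2→J3→J7→P1→TankA→Out: bottleneck 1, flow now 13. (uses reverse residual edge)
No augmenting path remains; maximum flow = 13.
By max-flow min-cut, the minimum cut capacity equals the max flow.
In the residual graph, reachable from Res: {Res, J7, J2, J3}.
Min-cut edges: Res→P1 (3), J7→P1 (1), J3→Out (9); capacity 3 + 1 + 9 = 13.

13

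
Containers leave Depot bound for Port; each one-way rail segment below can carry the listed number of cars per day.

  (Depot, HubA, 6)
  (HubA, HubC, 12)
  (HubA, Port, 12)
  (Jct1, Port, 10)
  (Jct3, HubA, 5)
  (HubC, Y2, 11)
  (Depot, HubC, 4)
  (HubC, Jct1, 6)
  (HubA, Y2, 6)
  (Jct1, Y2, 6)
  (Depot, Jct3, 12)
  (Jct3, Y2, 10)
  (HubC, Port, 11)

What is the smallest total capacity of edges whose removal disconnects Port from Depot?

Augment Depot→HubA→Port: bottleneck 6, flow now 6.
Augment Depot→HubC→Port: bottleneck 4, flow now 10.
Augment Depot→Jct3→HubA→Port: bottleneck 5, flow now 15.
No augmenting path remains; maximum flow = 15.
By max-flow min-cut, the minimum cut capacity equals the max flow.
In the residual graph, reachable from Depot: {Depot, Jct3, Y2}.
Min-cut edges: Depot→HubA (6), Depot→HubC (4), Jct3→HubA (5); capacity 6 + 4 + 5 = 15.

15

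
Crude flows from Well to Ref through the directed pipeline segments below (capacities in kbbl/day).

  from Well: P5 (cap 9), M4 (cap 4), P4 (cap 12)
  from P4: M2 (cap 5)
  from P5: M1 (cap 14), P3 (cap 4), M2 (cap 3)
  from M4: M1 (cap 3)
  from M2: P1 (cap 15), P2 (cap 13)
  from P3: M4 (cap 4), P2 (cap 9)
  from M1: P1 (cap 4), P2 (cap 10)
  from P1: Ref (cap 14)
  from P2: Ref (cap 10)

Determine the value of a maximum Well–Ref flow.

17

Augment Well→P4→M2→P1→Ref: bottleneck 5, flow now 5.
Augment Well→P5→M2→P1→Ref: bottleneck 3, flow now 8.
Augment Well→P5→P3→P2→Ref: bottleneck 4, flow now 12.
Augment Well→P5→M1→P1→Ref: bottleneck 2, flow now 14.
Augment Well→M4→M1→P1→Ref: bottleneck 2, flow now 16.
Augment Well→M4→M1→P2→Ref: bottleneck 1, flow now 17.
No augmenting path remains; maximum flow = 17.
In the residual graph, reachable from Well: {Well, P4, M4}.
Min-cut edges: Well→P5 (9), P4→M2 (5), M4→M1 (3); capacity 9 + 5 + 3 = 17.
This cut is saturated, so no flow can exceed 17.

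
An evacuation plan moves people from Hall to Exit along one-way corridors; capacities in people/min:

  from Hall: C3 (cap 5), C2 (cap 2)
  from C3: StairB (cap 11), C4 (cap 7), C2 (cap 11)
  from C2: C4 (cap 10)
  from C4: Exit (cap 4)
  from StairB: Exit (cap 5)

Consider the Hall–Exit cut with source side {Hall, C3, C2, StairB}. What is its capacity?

Edges leaving {Hall, C3, C2, StairB}: C3→C4 (7), C2→C4 (10), StairB→Exit (5).
Cut capacity = 7 + 10 + 5 = 22.

22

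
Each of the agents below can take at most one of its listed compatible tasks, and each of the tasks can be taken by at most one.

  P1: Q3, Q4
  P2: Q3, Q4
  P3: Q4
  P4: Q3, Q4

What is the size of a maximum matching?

Unit-capacity flow: source→left, listed edges, right→sink; max matching = max flow.
Augmenting path P1→Q3 (+1); matched 1.
Augmenting path P2→Q4 (+1); matched 2.
No augmenting path remains; maximum matching = 2.
König certificate: {Q3, Q4} is a vertex cover of size 2 (every listed pair touches it), so no matching can be larger.

2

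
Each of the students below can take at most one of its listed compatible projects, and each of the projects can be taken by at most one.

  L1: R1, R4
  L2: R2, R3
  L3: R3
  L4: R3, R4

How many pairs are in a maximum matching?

4

Unit-capacity flow: source→left, listed edges, right→sink; max matching = max flow.
Augmenting path L1→R1 (+1); matched 1.
Augmenting path L2→R2 (+1); matched 2.
Augmenting path L3→R3 (+1); matched 3.
Augmenting path L4→R4 (+1); matched 4.
No augmenting path remains; maximum matching = 4.
König certificate: {L1, L2, L3, L4} is a vertex cover of size 4 (every listed pair touches it), so no matching can be larger.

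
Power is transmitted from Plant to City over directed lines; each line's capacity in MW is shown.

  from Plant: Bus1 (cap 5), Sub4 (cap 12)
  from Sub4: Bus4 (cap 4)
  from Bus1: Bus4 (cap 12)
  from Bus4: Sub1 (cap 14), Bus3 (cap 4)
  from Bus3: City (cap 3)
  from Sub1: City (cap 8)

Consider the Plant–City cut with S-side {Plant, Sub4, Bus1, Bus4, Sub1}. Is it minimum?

No — its capacity is 12, but the minimum cut has capacity 9.

Given cut capacity: 4 + 8 = 12.
Augment Plant→Sub4→Bus4→Bus3→City: bottleneck 3, flow now 3.
Augment Plant→Sub4→Bus4→Sub1→City: bottleneck 1, flow now 4.
Augment Plant→Bus1→Bus4→Sub1→City: bottleneck 5, flow now 9.
No augmenting path remains; maximum flow = 9.
In the residual graph, reachable from Plant: {Plant, Sub4}.
Min-cut edges: Plant→Bus1 (5), Sub4→Bus4 (4); capacity 5 + 4 = 9.
Cut capacity 12 exceeds the max flow 9, so it is not minimum.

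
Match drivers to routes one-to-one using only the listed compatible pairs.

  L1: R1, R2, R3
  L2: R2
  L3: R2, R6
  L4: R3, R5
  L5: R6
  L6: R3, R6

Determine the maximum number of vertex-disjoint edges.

5

Unit-capacity flow: source→left, listed edges, right→sink; max matching = max flow.
Augmenting path L1→R1 (+1); matched 1.
Augmenting path L2→R2 (+1); matched 2.
Augmenting path L3→R6 (+1); matched 3.
Augmenting path L4→R3 (+1); matched 4.
Augmenting path L6→R3→L4→R5 (+1); matched 5.
No augmenting path remains; maximum matching = 5.
König certificate: {L1, L4, L6, R2, R6} is a vertex cover of size 5 (every listed pair touches it), so no matching can be larger.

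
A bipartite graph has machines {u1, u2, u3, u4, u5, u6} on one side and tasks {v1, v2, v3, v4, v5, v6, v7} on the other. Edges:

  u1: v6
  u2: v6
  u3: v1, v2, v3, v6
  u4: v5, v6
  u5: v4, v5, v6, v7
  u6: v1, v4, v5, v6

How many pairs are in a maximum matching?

5

Unit-capacity flow: source→left, listed edges, right→sink; max matching = max flow.
Augmenting path u1→v6 (+1); matched 1.
Augmenting path u3→v1 (+1); matched 2.
Augmenting path u4→v5 (+1); matched 3.
Augmenting path u5→v4 (+1); matched 4.
Augmenting path u6→v1→u3→v2 (+1); matched 5.
No augmenting path remains; maximum matching = 5.
König certificate: {u3, u4, u5, u6, v6} is a vertex cover of size 5 (every listed pair touches it), so no matching can be larger.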